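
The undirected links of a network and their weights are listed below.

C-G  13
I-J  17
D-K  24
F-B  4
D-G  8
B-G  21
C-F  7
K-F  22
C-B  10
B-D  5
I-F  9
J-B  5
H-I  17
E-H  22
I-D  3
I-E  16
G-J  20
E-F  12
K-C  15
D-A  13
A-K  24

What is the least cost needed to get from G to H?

Enumerating some paths:
G–D–B–F–I–H: 8+5+4+9+17 = 43
G–D–I–H: 8+3+17 = 28
The minimum is 28 via G–D–I–H.

28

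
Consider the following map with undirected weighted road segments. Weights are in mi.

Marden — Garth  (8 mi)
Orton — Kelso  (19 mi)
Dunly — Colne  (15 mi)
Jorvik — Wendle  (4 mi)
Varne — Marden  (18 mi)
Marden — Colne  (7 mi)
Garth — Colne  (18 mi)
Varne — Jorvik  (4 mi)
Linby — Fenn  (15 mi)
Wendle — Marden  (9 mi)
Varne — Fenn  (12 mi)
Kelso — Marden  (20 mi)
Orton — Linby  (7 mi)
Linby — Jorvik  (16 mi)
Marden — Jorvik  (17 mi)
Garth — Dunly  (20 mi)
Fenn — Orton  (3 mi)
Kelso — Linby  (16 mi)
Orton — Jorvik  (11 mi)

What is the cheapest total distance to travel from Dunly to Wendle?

Enumerating some paths:
Dunly → Colne → Marden → Jorvik → Wendle: 15+7+17+4 = 43
Dunly → Garth → Marden → Wendle: 20+8+9 = 37
Dunly → Colne → Marden → Varne → Jorvik → Wendle: 15+7+18+4+4 = 48
Dunly → Colne → Marden → Wendle: 15+7+9 = 31
Cheapest is Dunly → Colne → Marden → Wendle at 31 mi.

31 mi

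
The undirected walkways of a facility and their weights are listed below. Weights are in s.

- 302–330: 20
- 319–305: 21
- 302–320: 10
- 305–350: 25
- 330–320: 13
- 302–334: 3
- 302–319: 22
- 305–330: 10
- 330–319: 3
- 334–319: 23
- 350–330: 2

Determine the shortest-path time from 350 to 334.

25 s

Compare a few routes:
350 - 330 - 302 - 334: 2+20+3 = 25
350 - 330 - 320 - 302 - 334: 2+13+10+3 = 28
350 - 330 - 319 - 302 - 334: 2+3+22+3 = 30
350 - 330 - 319 - 334: 2+3+23 = 28
The minimum is 25 s via 350 - 330 - 302 - 334.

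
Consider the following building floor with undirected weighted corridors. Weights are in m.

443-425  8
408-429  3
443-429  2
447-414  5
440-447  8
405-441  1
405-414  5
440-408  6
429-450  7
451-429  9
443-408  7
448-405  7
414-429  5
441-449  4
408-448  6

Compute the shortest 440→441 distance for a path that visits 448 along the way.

Best 440 to 448: 440 → 408 → 448 costing 12
Best 448 to 441: 448 → 405 → 441 costing 8
Total via 448: 12 + 8 = 20 m.

20 m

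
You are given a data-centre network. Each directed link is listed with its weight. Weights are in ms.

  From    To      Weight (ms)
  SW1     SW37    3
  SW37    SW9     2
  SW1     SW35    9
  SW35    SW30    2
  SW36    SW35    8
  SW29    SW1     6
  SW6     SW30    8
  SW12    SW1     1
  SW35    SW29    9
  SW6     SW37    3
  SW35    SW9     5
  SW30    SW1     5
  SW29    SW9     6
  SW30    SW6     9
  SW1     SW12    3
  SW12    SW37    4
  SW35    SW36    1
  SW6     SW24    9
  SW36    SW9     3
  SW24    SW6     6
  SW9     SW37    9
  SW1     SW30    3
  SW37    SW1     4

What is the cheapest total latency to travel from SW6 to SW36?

Enumerating some paths:
SW6 - SW37 - SW1 - SW35 - SW36: 3+4+9+1 = 17
SW6 - SW30 - SW1 - SW35 - SW36: 8+5+9+1 = 23
Cheapest is SW6 - SW37 - SW1 - SW35 - SW36 at 17 ms.

17 ms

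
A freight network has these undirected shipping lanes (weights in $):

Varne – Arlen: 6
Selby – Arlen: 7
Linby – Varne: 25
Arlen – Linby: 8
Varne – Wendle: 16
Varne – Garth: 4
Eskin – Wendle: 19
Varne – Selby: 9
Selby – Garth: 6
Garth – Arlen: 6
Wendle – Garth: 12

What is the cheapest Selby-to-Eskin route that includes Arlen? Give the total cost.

Shortest Selby→Arlen: Selby → Arlen = 7
Shortest Arlen→Eskin: Arlen → Garth → Wendle → Eskin = 37
Total via Arlen: 7 + 37 = $44.

$44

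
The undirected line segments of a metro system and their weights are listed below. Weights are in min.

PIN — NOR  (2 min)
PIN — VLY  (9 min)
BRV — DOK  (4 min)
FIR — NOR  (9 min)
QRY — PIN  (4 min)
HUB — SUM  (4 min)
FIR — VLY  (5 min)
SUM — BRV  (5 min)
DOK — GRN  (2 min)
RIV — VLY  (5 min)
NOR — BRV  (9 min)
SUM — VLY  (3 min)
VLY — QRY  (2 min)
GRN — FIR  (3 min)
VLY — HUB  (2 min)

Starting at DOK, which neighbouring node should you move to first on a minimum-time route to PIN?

BRV

Candidate routes:
DOK–GRN–FIR–VLY–QRY–PIN: 2+3+5+2+4 = 16
DOK–GRN–FIR–NOR–PIN: 2+3+9+2 = 16
DOK–BRV–SUM–VLY–QRY–PIN: 4+5+3+2+4 = 18
DOK–BRV–NOR–PIN: 4+9+2 = 15
The minimum is 15 min via DOK–BRV–NOR–PIN.
So from DOK the first move is to BRV.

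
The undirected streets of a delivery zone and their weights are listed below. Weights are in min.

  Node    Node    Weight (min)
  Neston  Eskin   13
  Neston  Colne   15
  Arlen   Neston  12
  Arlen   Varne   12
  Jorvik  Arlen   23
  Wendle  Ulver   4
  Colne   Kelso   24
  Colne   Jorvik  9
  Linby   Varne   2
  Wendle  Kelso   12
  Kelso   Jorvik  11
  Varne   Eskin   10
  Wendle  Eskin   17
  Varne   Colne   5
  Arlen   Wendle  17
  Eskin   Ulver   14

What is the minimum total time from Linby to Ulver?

Running Dijkstra from Linby:
Linby: 0
Varne: 2  (via Linby)
Colne: 7  (via Varne)
Eskin: 12  (via Varne)
Arlen: 14  (via Varne)
Jorvik: 16  (via Colne)
Neston: 22  (via Colne)
Ulver: 26  (via Eskin)
Shortest route: Linby–Varne–Eskin–Ulver = 26 min.

26 min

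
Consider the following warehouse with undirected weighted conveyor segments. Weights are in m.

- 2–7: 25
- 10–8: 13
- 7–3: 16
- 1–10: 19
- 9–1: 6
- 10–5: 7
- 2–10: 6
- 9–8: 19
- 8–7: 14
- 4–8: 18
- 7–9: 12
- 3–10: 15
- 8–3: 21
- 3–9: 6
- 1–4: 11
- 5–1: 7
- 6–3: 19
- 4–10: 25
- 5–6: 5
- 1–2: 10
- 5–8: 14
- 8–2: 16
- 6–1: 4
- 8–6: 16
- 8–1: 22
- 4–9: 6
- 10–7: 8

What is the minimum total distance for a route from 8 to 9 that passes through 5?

Shortest 8→5: 8 → 5 = 14
Shortest 5→9: 5 → 1 → 9 = 13
Total via 5: 14 + 13 = 27 m.

27 m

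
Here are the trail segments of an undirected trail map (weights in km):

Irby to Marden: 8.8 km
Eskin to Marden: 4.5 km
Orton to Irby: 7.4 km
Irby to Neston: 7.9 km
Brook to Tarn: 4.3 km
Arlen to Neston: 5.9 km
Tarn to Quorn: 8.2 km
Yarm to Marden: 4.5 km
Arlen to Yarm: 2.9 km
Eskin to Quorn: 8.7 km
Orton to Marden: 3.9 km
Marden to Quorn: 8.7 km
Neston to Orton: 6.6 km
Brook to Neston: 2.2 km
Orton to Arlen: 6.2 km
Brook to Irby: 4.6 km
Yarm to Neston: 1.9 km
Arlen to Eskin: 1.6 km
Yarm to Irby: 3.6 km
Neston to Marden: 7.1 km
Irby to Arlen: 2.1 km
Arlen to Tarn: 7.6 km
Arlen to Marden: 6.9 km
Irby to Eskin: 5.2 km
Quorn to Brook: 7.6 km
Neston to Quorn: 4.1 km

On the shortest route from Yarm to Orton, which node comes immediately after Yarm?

Candidate routes:
Yarm → Marden → Orton: 4.5+3.9 = 8.4
Yarm → Neston → Orton: 1.9+6.6 = 8.5
The minimum is 8.4 km via Yarm → Marden → Orton.
So from Yarm the first move is to Marden.

Marden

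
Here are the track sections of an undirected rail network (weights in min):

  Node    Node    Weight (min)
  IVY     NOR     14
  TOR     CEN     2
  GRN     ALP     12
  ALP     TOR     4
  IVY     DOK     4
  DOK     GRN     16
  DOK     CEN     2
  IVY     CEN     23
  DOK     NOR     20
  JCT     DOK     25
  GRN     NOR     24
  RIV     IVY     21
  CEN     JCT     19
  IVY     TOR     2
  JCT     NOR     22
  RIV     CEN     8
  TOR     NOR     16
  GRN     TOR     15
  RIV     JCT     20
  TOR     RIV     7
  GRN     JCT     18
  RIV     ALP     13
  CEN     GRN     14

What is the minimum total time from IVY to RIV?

Candidate routes:
IVY - TOR - CEN - RIV: 2+2+8 = 12
IVY - TOR - RIV: 2+7 = 9
IVY - DOK - CEN - RIV: 4+2+8 = 14
The minimum is 9 min via IVY - TOR - RIV.

9 min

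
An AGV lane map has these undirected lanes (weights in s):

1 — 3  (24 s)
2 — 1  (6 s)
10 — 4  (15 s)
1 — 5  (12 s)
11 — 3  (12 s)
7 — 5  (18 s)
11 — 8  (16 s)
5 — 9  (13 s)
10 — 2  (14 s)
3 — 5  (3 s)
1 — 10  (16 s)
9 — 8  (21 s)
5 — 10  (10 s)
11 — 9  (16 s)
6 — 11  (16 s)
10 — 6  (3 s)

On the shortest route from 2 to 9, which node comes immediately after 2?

1

Candidate routes:
2 - 10 - 5 - 9: 14+10+13 = 37
2 - 1 - 5 - 9: 6+12+13 = 31
2 - 1 - 10 - 5 - 9: 6+16+10+13 = 45
2 - 1 - 3 - 5 - 9: 6+24+3+13 = 46
The minimum is 31 s via 2 - 1 - 5 - 9.
So from 2 the first move is to 1.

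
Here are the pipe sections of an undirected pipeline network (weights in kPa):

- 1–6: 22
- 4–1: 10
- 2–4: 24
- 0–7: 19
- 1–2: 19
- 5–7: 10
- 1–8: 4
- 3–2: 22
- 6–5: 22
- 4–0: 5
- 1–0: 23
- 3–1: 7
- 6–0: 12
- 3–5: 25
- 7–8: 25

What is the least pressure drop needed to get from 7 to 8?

25 kPa

Running Dijkstra from 7:
7: 0
5: 10  (via 7)
0: 19  (via 7)
4: 24  (via 0)
8: 25  (via 7)
Shortest route: 7–8 = 25 kPa.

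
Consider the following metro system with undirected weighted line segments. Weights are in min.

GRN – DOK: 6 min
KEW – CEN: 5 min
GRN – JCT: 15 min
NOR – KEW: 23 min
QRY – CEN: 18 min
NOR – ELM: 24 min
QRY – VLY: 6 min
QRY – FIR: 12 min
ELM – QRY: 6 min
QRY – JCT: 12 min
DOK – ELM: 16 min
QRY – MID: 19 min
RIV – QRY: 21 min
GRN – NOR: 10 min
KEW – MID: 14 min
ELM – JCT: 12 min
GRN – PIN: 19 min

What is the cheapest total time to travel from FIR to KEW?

35 min

Shortest distances from FIR:
FIR: 0
QRY: 12  (via FIR)
VLY: 18  (via QRY)
ELM: 18  (via QRY)
JCT: 24  (via QRY)
CEN: 30  (via QRY)
MID: 31  (via QRY)
RIV: 33  (via QRY)
DOK: 34  (via ELM)
KEW: 35  (via CEN)
Shortest route: FIR → QRY → CEN → KEW = 35 min.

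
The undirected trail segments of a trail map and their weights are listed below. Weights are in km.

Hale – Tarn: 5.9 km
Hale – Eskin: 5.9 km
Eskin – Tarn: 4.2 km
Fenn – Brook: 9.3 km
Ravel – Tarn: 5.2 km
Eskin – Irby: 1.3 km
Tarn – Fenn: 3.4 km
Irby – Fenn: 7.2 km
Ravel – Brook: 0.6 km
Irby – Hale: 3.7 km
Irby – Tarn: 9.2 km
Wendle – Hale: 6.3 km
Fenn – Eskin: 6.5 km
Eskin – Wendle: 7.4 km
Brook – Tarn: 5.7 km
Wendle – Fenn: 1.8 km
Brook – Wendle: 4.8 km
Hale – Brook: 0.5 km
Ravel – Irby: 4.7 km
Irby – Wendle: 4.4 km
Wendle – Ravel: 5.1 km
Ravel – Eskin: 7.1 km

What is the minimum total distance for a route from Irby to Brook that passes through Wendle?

Shortest Irby→Wendle: Irby → Wendle = 4.4
Best Wendle to Brook: Wendle → Brook costing 4.8
Total via Wendle: 4.4 + 4.8 = 9.2 km.

9.2 km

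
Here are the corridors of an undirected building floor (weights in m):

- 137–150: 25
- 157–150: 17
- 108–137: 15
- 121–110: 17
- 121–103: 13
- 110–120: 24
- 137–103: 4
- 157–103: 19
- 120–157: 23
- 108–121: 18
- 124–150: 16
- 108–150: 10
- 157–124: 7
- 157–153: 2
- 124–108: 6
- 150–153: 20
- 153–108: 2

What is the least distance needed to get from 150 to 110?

Compare a few routes:
150–108–121–110: 10+18+17 = 45
150–124–108–121–110: 16+6+18+17 = 57
150–157–153–108–121–110: 17+2+2+18+17 = 56
Cheapest is 150–108–121–110 at 45 m.

45 m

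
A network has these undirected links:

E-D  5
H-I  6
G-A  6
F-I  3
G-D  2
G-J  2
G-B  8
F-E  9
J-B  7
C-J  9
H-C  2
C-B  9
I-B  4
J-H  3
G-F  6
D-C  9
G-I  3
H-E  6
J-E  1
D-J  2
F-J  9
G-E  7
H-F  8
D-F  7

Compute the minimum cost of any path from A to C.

Candidate routes:
A - G - J - H - C: 6+2+3+2 = 13
A - G - D - J - H - C: 6+2+2+3+2 = 15
A - G - D - C: 6+2+9 = 17
A - G - I - H - C: 6+3+6+2 = 17
Cheapest is A - G - J - H - C at 13.

13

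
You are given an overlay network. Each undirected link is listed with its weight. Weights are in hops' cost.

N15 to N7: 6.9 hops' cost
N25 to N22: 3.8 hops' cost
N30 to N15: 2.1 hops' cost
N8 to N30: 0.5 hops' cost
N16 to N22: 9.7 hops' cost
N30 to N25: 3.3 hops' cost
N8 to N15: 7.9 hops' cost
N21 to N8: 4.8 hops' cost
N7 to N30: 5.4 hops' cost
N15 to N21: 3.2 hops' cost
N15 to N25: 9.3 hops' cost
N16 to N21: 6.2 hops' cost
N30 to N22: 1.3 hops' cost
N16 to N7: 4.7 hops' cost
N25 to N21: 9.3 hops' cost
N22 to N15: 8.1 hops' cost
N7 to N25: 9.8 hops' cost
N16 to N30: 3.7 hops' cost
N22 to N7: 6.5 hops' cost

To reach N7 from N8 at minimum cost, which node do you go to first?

Candidate routes:
N8 - N30 - N22 - N7: 0.5+1.3+6.5 = 8.3
N8 - N30 - N7: 0.5+5.4 = 5.9
The minimum is 5.9 hops' cost via N8 - N30 - N7.
So from N8 the first move is to N30.

N30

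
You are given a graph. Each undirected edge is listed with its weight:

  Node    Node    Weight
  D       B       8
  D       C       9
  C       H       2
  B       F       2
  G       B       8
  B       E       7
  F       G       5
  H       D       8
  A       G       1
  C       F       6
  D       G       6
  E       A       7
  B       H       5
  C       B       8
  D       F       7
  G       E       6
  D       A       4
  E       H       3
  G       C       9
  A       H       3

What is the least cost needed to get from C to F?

Compare a few routes:
C–H–B–F: 2+5+2 = 9
C–F: 6 = 6
C–B–F: 8+2 = 10
The minimum is 6 via C–F.

6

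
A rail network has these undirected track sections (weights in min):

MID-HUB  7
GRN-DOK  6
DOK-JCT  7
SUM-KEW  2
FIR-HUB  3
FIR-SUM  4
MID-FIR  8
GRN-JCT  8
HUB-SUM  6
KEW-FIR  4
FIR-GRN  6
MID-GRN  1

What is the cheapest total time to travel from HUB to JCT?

Shortest distances from HUB:
HUB: 0
FIR: 3  (via HUB)
SUM: 6  (via HUB)
KEW: 7  (via FIR)
MID: 7  (via HUB)
GRN: 8  (via MID)
DOK: 14  (via GRN)
JCT: 16  (via GRN)
Shortest route: HUB → MID → GRN → JCT = 16 min.

16 min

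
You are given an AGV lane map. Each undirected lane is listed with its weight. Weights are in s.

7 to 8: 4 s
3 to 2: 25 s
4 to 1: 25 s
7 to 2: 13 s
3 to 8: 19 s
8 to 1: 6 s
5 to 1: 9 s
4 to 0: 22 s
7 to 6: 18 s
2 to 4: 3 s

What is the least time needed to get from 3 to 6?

Running Dijkstra from 3:
3: 0
8: 19  (via 3)
7: 23  (via 8)
1: 25  (via 8)
2: 25  (via 3)
4: 28  (via 2)
5: 34  (via 1)
6: 41  (via 7)
Shortest route: 3 → 8 → 7 → 6 = 41 s.

41 s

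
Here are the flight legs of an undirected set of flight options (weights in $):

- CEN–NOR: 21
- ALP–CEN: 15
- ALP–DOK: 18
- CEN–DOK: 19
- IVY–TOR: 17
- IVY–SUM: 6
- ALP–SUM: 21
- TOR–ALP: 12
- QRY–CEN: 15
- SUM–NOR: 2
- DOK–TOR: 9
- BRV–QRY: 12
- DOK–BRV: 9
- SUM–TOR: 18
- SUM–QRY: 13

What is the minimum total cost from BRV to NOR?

$27

Settle nodes by increasing distance from BRV:
BRV: 0
DOK: 9  (via BRV)
QRY: 12  (via BRV)
TOR: 18  (via DOK)
SUM: 25  (via QRY)
CEN: 27  (via QRY)
NOR: 27  (via SUM)
Shortest route: BRV–QRY–SUM–NOR = $27.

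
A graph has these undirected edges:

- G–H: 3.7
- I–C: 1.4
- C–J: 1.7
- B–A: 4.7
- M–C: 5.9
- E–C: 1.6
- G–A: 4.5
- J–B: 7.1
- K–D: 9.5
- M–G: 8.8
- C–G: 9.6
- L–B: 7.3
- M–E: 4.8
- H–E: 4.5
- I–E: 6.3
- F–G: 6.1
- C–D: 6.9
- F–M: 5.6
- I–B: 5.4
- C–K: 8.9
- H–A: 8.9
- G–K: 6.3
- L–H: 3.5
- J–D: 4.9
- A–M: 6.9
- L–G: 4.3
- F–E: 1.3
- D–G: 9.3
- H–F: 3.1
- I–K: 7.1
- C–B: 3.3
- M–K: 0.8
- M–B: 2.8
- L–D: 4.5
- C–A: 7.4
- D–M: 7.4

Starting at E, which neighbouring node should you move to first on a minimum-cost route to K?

M

Enumerating some paths:
E → M → K: 4.8+0.8 = 5.6
E → F → M → K: 1.3+5.6+0.8 = 7.7
The minimum is 5.6 via E → M → K.
So from E the first move is to M.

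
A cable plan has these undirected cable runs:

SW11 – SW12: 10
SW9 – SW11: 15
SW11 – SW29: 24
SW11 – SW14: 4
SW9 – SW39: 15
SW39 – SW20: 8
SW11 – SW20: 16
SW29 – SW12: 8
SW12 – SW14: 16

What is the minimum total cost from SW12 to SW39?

34

Candidate routes:
SW12 - SW11 - SW20 - SW39: 10+16+8 = 34
SW12 - SW11 - SW9 - SW39: 10+15+15 = 40
Cheapest is SW12 - SW11 - SW20 - SW39 at 34.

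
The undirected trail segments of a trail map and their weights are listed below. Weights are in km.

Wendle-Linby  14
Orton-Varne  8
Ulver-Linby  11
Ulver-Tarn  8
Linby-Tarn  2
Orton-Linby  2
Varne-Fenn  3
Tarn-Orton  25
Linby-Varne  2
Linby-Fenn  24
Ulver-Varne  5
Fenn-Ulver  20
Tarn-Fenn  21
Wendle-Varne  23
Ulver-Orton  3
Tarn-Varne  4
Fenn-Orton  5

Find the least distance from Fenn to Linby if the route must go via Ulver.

13 km

Shortest Fenn→Ulver: Fenn–Varne–Ulver = 8
Shortest Ulver→Linby: Ulver–Orton–Linby = 5
Total via Ulver: 8 + 5 = 13 km.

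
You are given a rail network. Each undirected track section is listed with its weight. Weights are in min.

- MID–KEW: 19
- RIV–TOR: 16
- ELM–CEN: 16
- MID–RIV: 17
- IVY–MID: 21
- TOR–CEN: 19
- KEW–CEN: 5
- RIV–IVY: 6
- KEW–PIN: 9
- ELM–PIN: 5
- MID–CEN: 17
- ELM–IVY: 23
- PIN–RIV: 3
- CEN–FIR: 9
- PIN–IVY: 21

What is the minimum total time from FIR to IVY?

Enumerating some paths:
FIR - CEN - ELM - PIN - RIV - IVY: 9+16+5+3+6 = 39
FIR - CEN - KEW - PIN - RIV - IVY: 9+5+9+3+6 = 32
The minimum is 32 min via FIR - CEN - KEW - PIN - RIV - IVY.

32 min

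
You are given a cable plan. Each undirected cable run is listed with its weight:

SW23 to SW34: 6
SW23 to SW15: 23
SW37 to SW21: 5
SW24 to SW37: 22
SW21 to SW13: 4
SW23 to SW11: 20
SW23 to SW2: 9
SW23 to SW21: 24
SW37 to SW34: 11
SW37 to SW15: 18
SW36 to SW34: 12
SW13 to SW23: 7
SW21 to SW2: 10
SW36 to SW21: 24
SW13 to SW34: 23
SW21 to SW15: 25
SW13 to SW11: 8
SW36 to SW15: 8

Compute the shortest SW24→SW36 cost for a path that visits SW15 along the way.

48

Shortest SW24→SW15: SW24 → SW37 → SW15 = 40
Shortest SW15→SW36: SW15 → SW36 = 8
Total via SW15: 40 + 8 = 48.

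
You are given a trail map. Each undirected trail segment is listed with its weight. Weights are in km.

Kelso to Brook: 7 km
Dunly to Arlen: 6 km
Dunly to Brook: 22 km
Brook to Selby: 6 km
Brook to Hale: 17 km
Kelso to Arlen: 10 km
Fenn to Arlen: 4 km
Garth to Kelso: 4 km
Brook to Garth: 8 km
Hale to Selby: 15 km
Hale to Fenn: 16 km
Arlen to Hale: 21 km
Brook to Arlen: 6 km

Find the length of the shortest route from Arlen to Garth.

Shortest distances from Arlen:
Arlen: 0
Fenn: 4  (via Arlen)
Dunly: 6  (via Arlen)
Brook: 6  (via Arlen)
Kelso: 10  (via Arlen)
Selby: 12  (via Brook)
Garth: 14  (via Brook)
Shortest route: Arlen–Brook–Garth = 14 km.

14 km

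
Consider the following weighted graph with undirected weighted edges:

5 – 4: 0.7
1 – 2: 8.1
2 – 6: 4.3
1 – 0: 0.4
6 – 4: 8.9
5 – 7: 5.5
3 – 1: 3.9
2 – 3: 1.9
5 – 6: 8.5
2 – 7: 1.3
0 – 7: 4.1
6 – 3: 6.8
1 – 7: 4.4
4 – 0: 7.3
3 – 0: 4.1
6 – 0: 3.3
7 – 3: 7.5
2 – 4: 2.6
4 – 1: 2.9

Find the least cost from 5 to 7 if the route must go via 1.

8

Shortest 5→1: 5–4–1 = 3.6
Shortest 1→7: 1–7 = 4.4
Total via 1: 3.6 + 4.4 = 8.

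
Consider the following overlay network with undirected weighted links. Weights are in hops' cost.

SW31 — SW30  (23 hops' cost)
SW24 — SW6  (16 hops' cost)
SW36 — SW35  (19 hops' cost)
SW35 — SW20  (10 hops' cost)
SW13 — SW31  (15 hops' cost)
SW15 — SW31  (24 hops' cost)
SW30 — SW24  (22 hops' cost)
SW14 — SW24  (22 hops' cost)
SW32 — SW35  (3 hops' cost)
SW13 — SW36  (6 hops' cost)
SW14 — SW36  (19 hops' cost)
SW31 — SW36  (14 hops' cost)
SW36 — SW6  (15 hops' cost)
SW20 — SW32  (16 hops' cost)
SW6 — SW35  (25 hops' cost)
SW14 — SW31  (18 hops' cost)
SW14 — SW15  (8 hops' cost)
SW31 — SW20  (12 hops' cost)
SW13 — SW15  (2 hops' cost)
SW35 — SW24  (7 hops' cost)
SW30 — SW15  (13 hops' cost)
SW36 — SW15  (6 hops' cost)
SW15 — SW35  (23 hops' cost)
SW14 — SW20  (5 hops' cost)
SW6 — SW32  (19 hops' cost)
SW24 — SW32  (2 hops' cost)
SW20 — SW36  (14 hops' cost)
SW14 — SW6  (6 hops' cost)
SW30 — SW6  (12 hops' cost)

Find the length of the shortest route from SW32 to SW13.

28 hops' cost

Candidate routes:
SW32 → SW35 → SW36 → SW15 → SW13: 3+19+6+2 = 30
SW32 → SW35 → SW36 → SW13: 3+19+6 = 28
SW32 → SW35 → SW20 → SW36 → SW13: 3+10+14+6 = 33
SW32 → SW20 → SW14 → SW15 → SW13: 16+5+8+2 = 31
Cheapest is SW32 → SW35 → SW36 → SW13 at 28 hops' cost.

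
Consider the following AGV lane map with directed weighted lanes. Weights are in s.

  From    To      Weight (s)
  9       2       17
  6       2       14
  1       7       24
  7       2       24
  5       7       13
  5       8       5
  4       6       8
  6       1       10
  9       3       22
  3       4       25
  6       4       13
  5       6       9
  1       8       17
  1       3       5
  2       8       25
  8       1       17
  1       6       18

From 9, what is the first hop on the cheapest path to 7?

2

Enumerating some paths:
9 - 3 - 4 - 6 - 1 - 7: 22+25+8+10+24 = 89
9 - 2 - 8 - 1 - 7: 17+25+17+24 = 83
9 - 3 - 4 - 6 - 2 - 8 - 1 - 7: 22+25+8+14+25+17+24 = 135
Cheapest is 9 - 2 - 8 - 1 - 7 at 83 s.
So from 9 the first move is to 2.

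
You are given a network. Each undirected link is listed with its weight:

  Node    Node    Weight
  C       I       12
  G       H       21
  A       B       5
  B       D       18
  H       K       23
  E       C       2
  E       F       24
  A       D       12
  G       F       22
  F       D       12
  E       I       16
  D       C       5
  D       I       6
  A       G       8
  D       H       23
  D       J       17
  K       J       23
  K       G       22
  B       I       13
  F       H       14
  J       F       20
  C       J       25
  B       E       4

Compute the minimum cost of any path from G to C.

Running Dijkstra from G:
G: 0
A: 8  (via G)
B: 13  (via A)
E: 17  (via B)
C: 19  (via E)
Shortest route: G → A → B → E → C = 19.

19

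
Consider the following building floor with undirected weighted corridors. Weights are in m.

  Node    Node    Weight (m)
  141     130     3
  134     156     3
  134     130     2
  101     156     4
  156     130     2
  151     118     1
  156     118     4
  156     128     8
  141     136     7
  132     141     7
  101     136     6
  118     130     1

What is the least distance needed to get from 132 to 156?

Settle nodes by increasing distance from 132:
132: 0
141: 7  (via 132)
130: 10  (via 141)
118: 11  (via 130)
151: 12  (via 118)
134: 12  (via 130)
156: 12  (via 130)
Shortest route: 132 → 141 → 130 → 156 = 12 m.

12 m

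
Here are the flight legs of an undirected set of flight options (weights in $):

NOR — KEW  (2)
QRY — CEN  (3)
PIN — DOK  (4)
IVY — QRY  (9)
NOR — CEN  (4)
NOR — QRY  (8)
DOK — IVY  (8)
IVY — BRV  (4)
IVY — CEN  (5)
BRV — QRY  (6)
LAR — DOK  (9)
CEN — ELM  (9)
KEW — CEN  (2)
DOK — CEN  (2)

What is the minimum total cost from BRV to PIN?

$15

Shortest distances from BRV:
BRV: 0
IVY: 4  (via BRV)
QRY: 6  (via BRV)
CEN: 9  (via IVY)
DOK: 11  (via CEN)
KEW: 11  (via CEN)
NOR: 13  (via CEN)
PIN: 15  (via DOK)
Shortest route: BRV → IVY → CEN → DOK → PIN = $15.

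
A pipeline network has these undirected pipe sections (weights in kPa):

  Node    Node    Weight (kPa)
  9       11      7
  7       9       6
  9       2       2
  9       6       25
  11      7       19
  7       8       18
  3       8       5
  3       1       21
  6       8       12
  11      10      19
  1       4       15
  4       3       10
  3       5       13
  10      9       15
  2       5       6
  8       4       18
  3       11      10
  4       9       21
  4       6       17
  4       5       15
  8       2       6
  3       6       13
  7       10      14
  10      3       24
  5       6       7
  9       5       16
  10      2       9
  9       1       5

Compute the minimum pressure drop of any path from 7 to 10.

14 kPa

Candidate routes:
7 - 9 - 2 - 10: 6+2+9 = 17
7 - 10: 14 = 14
7 - 9 - 10: 6+15 = 21
Cheapest is 7 - 10 at 14 kPa.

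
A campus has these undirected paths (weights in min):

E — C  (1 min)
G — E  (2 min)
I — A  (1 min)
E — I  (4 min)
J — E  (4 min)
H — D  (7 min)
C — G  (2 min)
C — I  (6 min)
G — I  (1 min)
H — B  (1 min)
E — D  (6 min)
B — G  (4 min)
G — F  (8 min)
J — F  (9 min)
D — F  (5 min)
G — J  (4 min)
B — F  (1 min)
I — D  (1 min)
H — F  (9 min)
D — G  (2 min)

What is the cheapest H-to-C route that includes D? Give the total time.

11 min

Best H to D: H → D costing 7
Shortest D→C: D → G → C = 4
Total via D: 7 + 4 = 11 min.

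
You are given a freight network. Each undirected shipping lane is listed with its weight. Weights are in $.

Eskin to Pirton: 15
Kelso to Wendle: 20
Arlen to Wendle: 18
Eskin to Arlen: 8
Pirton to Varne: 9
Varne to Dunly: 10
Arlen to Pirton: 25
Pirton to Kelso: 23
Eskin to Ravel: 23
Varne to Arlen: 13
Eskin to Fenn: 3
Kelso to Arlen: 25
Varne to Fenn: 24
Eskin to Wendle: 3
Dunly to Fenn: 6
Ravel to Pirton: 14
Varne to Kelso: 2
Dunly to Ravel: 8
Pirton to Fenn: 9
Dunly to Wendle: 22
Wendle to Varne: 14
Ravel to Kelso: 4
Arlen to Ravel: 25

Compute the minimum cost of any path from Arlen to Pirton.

$20

Compare a few routes:
Arlen–Varne–Pirton: 13+9 = 22
Arlen–Eskin–Pirton: 8+15 = 23
Arlen–Eskin–Fenn–Pirton: 8+3+9 = 20
The minimum is $20 via Arlen–Eskin–Fenn–Pirton.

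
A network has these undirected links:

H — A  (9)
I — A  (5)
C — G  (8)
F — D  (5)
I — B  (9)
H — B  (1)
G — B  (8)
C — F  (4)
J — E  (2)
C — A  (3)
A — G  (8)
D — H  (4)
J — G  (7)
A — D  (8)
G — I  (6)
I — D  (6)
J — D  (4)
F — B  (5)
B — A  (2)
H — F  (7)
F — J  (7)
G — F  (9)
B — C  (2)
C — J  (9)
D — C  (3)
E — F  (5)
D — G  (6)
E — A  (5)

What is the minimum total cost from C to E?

Enumerating some paths:
C–A–E: 3+5 = 8
C–D–J–E: 3+4+2 = 9
The minimum is 8 via C–A–E.

8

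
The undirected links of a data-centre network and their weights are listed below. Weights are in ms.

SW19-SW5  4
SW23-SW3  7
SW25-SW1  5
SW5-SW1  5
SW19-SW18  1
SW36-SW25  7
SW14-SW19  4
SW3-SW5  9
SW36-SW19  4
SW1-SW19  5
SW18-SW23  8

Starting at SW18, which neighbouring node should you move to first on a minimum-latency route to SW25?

SW19

Compare a few routes:
SW18 - SW19 - SW5 - SW1 - SW25: 1+4+5+5 = 15
SW18 - SW19 - SW36 - SW25: 1+4+7 = 12
SW18 - SW19 - SW1 - SW25: 1+5+5 = 11
The minimum is 11 ms via SW18 - SW19 - SW1 - SW25.
So from SW18 the first move is to SW19.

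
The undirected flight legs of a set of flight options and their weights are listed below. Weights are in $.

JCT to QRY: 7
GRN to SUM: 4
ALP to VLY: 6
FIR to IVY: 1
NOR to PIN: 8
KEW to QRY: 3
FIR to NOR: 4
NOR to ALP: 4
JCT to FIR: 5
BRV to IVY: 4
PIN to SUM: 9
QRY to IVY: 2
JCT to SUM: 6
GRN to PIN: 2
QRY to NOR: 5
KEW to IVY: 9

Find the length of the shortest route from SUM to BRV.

$16

Shortest distances from SUM:
SUM: 0
GRN: 4  (via SUM)
JCT: 6  (via SUM)
PIN: 6  (via GRN)
FIR: 11  (via JCT)
IVY: 12  (via FIR)
QRY: 13  (via JCT)
NOR: 14  (via PIN)
KEW: 16  (via QRY)
BRV: 16  (via IVY)
Shortest route: SUM → JCT → FIR → IVY → BRV = $16.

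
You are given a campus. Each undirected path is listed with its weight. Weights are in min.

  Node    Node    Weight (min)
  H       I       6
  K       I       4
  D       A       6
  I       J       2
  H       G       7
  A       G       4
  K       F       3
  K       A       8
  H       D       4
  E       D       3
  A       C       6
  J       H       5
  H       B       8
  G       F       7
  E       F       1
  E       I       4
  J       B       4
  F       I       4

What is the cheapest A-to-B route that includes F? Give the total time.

Best A to F: A → D → E → F costing 10
Shortest F→B: F → I → J → B = 10
Total via F: 10 + 10 = 20 min.

20 min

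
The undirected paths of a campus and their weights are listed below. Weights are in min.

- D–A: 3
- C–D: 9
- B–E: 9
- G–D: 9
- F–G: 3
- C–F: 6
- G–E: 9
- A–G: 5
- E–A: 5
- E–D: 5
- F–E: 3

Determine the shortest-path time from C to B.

18 min

Enumerating some paths:
C–F–E–B: 6+3+9 = 18
C–D–E–B: 9+5+9 = 23
C–D–A–E–B: 9+3+5+9 = 26
C–F–G–E–B: 6+3+9+9 = 27
The minimum is 18 min via C–F–E–B.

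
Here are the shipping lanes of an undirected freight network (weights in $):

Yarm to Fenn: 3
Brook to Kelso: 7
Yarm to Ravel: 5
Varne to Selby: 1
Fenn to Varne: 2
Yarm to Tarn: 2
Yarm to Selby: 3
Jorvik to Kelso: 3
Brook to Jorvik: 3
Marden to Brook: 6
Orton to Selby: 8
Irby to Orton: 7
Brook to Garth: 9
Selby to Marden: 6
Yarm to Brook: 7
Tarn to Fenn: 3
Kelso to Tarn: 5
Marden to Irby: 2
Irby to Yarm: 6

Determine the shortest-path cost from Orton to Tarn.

$13

Compare a few routes:
Orton → Selby → Yarm → Tarn: 8+3+2 = 13
Orton → Selby → Varne → Fenn → Yarm → Tarn: 8+1+2+3+2 = 16
Orton → Selby → Varne → Fenn → Tarn: 8+1+2+3 = 14
Orton → Irby → Yarm → Tarn: 7+6+2 = 15
The minimum is $13 via Orton → Selby → Yarm → Tarn.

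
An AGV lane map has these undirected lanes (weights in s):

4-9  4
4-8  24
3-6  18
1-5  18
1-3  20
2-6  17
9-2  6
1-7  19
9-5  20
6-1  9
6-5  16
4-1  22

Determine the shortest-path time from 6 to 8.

51 s

Settle nodes by increasing distance from 6:
6: 0
1: 9  (via 6)
5: 16  (via 6)
2: 17  (via 6)
3: 18  (via 6)
9: 23  (via 2)
4: 27  (via 9)
7: 28  (via 1)
8: 51  (via 4)
Shortest route: 6 → 2 → 9 → 4 → 8 = 51 s.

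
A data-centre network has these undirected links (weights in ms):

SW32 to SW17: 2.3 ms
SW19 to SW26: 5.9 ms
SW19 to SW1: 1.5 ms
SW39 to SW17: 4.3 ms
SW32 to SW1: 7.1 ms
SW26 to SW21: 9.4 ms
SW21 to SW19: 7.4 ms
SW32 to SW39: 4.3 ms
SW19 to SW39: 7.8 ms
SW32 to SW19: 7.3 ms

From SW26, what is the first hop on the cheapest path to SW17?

SW19

Candidate routes:
SW26–SW19–SW1–SW32–SW17: 5.9+1.5+7.1+2.3 = 16.8
SW26–SW19–SW32–SW17: 5.9+7.3+2.3 = 15.5
Cheapest is SW26–SW19–SW32–SW17 at 15.5 ms.
So from SW26 the first move is to SW19.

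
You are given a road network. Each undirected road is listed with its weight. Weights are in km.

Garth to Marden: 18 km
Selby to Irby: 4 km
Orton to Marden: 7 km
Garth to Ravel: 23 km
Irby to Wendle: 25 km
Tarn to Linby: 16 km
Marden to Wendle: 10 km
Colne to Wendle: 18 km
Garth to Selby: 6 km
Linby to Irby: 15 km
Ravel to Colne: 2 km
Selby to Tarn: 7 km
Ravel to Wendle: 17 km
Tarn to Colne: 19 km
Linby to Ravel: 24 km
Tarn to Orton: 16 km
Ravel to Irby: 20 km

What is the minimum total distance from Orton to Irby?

Settle nodes by increasing distance from Orton:
Orton: 0
Marden: 7  (via Orton)
Tarn: 16  (via Orton)
Wendle: 17  (via Marden)
Selby: 23  (via Tarn)
Garth: 25  (via Marden)
Irby: 27  (via Selby)
Shortest route: Orton–Tarn–Selby–Irby = 27 km.

27 km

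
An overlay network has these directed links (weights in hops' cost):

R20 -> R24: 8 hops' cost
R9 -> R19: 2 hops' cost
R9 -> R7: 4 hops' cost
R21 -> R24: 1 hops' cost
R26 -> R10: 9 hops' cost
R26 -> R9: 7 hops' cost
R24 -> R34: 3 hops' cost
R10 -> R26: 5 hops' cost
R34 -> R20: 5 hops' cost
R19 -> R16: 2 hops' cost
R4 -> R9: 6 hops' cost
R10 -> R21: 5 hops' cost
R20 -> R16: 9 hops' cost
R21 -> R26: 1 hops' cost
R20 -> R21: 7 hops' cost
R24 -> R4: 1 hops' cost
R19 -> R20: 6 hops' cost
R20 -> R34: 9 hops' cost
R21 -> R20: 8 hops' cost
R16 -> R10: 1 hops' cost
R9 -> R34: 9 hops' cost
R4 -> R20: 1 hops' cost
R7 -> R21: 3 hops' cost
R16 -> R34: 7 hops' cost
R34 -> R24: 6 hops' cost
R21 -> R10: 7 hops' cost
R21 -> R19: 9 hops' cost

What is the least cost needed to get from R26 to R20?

15 hops' cost

Candidate routes:
R26–R9–R7–R21–R24–R4–R20: 7+4+3+1+1+1 = 17
R26–R9–R19–R20: 7+2+6 = 15
Cheapest is R26–R9–R19–R20 at 15 hops' cost.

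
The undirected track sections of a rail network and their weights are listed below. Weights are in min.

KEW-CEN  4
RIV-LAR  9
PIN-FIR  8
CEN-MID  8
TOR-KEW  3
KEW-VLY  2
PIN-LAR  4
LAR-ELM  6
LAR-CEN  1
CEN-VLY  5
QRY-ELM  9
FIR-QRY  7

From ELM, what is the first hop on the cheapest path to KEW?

LAR

Compare a few routes:
ELM → LAR → CEN → KEW: 6+1+4 = 11
ELM → LAR → CEN → VLY → KEW: 6+1+5+2 = 14
The minimum is 11 min via ELM → LAR → CEN → KEW.
So from ELM the first move is to LAR.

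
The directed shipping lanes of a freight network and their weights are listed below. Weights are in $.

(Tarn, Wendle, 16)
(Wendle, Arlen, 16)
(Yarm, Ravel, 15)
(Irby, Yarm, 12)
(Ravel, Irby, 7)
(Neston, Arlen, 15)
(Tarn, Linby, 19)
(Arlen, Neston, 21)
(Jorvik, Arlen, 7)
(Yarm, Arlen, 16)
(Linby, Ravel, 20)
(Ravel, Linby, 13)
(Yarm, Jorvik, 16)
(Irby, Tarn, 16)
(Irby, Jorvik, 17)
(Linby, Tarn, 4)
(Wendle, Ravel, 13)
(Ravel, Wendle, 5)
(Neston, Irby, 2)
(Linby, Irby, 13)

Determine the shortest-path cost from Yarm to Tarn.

$32

Settle nodes by increasing distance from Yarm:
Yarm: 0
Ravel: 15  (via Yarm)
Jorvik: 16  (via Yarm)
Arlen: 16  (via Yarm)
Wendle: 20  (via Ravel)
Irby: 22  (via Ravel)
Linby: 28  (via Ravel)
Tarn: 32  (via Linby)
Shortest route: Yarm–Ravel–Linby–Tarn = $32.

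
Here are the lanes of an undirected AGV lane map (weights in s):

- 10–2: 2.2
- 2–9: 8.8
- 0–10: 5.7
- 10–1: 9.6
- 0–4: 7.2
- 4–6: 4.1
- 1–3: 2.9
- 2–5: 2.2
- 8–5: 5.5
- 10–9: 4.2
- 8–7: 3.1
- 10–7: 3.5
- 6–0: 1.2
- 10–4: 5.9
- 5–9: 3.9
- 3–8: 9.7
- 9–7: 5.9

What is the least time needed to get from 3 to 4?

Settle nodes by increasing distance from 3:
3: 0
1: 2.9  (via 3)
8: 9.7  (via 3)
10: 12.5  (via 1)
7: 12.8  (via 8)
2: 14.7  (via 10)
5: 15.2  (via 8)
9: 16.7  (via 10)
0: 18.2  (via 10)
4: 18.4  (via 10)
Shortest route: 3–1–10–4 = 18.4 s.

18.4 s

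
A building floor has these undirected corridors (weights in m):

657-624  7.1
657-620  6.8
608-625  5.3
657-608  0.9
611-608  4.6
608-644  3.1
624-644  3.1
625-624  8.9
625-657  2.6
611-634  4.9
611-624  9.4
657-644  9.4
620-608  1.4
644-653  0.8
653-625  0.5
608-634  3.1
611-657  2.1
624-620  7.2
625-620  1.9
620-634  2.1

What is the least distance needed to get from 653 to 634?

4.5 m

Compare a few routes:
653 - 625 - 620 - 608 - 634: 0.5+1.9+1.4+3.1 = 6.9
653 - 644 - 608 - 634: 0.8+3.1+3.1 = 7
653 - 625 - 620 - 634: 0.5+1.9+2.1 = 4.5
Cheapest is 653 - 625 - 620 - 634 at 4.5 m.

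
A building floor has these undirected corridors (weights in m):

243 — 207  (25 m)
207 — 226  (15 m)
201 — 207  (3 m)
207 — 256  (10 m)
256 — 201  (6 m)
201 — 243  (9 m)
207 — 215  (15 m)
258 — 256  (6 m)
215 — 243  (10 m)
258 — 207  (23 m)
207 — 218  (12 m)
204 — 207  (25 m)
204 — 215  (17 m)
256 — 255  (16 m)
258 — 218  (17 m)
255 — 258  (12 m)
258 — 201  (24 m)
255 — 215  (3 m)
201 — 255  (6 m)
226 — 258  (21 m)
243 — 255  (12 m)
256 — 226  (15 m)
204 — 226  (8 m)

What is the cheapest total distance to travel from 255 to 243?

12 m

Candidate routes:
255 → 243: 12 = 12
255 → 215 → 243: 3+10 = 13
255 → 201 → 243: 6+9 = 15
The minimum is 12 m via 255 → 243.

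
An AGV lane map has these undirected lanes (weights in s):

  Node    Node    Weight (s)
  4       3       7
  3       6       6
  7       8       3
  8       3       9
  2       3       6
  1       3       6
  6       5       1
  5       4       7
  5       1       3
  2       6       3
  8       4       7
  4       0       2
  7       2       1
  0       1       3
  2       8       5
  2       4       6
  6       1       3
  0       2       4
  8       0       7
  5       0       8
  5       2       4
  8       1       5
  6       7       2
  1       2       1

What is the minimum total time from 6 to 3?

6 s

Settle nodes by increasing distance from 6:
6: 0
5: 1  (via 6)
7: 2  (via 6)
1: 3  (via 6)
2: 3  (via 6)
8: 5  (via 7)
0: 6  (via 1)
3: 6  (via 6)
Shortest route: 6–3 = 6 s.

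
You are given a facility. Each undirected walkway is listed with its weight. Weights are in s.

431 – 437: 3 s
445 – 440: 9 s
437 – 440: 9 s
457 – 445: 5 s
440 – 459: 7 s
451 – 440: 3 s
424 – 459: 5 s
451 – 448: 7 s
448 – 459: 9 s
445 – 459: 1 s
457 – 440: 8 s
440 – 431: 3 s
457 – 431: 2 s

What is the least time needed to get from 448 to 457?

Compare a few routes:
448 → 459 → 445 → 457: 9+1+5 = 15
448 → 451 → 440 → 457: 7+3+8 = 18
The minimum is 15 s via 448 → 459 → 445 → 457.

15 s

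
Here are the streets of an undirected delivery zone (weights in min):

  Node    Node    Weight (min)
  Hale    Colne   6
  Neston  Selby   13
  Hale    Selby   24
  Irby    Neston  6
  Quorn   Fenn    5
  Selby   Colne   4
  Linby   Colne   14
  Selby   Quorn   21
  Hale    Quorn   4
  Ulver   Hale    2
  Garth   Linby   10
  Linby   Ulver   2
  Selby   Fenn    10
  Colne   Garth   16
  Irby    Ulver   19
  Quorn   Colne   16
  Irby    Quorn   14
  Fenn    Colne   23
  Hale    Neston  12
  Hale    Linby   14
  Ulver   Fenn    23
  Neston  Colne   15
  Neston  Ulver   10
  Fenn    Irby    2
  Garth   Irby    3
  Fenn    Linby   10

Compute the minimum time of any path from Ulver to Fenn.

11 min

Running Dijkstra from Ulver:
Ulver: 0
Linby: 2  (via Ulver)
Hale: 2  (via Ulver)
Quorn: 6  (via Hale)
Colne: 8  (via Hale)
Neston: 10  (via Ulver)
Fenn: 11  (via Quorn)
Shortest route: Ulver–Hale–Quorn–Fenn = 11 min.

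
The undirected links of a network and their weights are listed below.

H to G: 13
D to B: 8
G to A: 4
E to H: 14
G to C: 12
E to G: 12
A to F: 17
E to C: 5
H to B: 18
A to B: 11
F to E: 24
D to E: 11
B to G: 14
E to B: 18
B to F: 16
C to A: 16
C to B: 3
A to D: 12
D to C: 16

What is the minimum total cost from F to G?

Shortest distances from F:
F: 0
B: 16  (via F)
A: 17  (via F)
C: 19  (via B)
G: 21  (via A)
Shortest route: F → A → G = 21.

21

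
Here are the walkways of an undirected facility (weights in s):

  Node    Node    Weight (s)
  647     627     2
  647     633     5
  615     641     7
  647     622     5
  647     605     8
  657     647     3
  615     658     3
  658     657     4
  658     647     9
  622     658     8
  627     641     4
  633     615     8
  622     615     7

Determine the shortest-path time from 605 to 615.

Running Dijkstra from 605:
605: 0
647: 8  (via 605)
627: 10  (via 647)
657: 11  (via 647)
633: 13  (via 647)
622: 13  (via 647)
641: 14  (via 627)
658: 15  (via 657)
615: 18  (via 658)
Shortest route: 605 → 647 → 657 → 658 → 615 = 18 s.

18 s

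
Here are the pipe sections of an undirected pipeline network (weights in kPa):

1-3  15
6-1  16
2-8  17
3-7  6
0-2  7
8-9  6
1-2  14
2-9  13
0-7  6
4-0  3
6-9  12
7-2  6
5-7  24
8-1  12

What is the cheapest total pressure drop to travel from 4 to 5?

33 kPa

Shortest distances from 4:
4: 0
0: 3  (via 4)
7: 9  (via 0)
2: 10  (via 0)
3: 15  (via 7)
9: 23  (via 2)
1: 24  (via 2)
8: 27  (via 2)
5: 33  (via 7)
Shortest route: 4 → 0 → 7 → 5 = 33 kPa.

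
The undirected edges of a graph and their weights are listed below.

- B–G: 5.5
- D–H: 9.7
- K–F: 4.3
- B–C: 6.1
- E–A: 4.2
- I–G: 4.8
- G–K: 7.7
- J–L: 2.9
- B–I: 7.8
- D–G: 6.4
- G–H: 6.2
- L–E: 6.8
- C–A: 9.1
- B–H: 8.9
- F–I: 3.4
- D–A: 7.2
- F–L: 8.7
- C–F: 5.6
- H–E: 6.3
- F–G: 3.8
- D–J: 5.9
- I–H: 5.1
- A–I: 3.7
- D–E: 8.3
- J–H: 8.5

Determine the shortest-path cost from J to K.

15.9

Running Dijkstra from J:
J: 0
L: 2.9  (via J)
D: 5.9  (via J)
H: 8.5  (via J)
E: 9.7  (via L)
F: 11.6  (via L)
G: 12.3  (via D)
A: 13.1  (via D)
I: 13.6  (via H)
K: 15.9  (via F)
Shortest route: J → L → F → K = 15.9.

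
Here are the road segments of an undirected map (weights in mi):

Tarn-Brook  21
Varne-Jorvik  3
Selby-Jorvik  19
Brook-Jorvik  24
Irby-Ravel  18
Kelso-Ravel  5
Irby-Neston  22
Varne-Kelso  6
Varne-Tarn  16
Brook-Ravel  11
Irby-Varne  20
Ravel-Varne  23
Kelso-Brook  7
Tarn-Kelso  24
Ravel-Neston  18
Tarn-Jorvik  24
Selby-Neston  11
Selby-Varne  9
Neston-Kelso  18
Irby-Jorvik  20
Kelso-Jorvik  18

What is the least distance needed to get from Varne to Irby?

20 mi

Running Dijkstra from Varne:
Varne: 0
Jorvik: 3  (via Varne)
Kelso: 6  (via Varne)
Selby: 9  (via Varne)
Ravel: 11  (via Kelso)
Brook: 13  (via Kelso)
Tarn: 16  (via Varne)
Neston: 20  (via Selby)
Irby: 20  (via Varne)
Shortest route: Varne–Irby = 20 mi.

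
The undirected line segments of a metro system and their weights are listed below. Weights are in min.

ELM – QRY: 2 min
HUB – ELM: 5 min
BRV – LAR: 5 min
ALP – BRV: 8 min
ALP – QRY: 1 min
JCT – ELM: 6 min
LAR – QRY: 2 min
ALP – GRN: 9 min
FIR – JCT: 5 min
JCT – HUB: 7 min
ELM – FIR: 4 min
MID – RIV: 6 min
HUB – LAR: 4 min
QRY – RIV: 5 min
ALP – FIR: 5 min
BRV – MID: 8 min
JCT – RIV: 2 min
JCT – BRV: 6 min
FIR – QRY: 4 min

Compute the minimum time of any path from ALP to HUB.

7 min

Compare a few routes:
ALP → FIR → ELM → HUB: 5+4+5 = 14
ALP → QRY → ELM → HUB: 1+2+5 = 8
ALP → QRY → LAR → HUB: 1+2+4 = 7
The minimum is 7 min via ALP → QRY → LAR → HUB.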